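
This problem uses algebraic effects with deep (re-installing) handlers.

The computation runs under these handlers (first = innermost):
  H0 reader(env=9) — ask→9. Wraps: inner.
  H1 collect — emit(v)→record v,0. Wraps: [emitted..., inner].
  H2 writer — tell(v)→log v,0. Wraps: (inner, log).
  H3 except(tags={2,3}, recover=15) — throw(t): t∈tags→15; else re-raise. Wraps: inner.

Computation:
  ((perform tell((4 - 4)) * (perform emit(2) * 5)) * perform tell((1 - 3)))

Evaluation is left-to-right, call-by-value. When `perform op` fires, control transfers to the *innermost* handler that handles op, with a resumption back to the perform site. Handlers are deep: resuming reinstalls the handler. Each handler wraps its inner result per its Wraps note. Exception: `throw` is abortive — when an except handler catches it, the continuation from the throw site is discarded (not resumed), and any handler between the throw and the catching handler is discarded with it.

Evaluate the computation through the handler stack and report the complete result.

Working:
tell(0) @ H2 ⇒ log+=0
emit(2) @ H1 ⇒ out+=2
tell(-2) @ H2 ⇒ log+=-2
H0 returns 0
H1 returns [2, 0]
H2 returns ([2, 0], (0, -2))
H3 returns ([2, 0], (0, -2))
= ([2, 0], (0, -2))

Answer: ([2, 0], (0, -2))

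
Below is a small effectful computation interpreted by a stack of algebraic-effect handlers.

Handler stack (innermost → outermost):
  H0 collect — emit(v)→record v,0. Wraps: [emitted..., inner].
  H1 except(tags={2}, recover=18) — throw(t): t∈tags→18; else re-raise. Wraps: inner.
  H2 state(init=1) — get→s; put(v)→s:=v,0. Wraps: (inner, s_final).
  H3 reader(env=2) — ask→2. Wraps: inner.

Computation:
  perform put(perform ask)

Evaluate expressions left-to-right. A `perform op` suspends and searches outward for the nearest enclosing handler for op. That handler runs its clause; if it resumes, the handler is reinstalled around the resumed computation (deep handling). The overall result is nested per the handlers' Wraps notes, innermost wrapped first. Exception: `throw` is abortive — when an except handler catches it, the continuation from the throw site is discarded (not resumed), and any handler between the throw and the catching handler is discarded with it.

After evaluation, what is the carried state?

Answer: 2

Evaluation trace:
ask @ H3 ⇒ 2
put(2) @ H2 ⇒ s:=2
H0 returns [0]
H1 returns [0]
H2 returns ([0], 2)
H3 returns ([0], 2)
= ([0], 2)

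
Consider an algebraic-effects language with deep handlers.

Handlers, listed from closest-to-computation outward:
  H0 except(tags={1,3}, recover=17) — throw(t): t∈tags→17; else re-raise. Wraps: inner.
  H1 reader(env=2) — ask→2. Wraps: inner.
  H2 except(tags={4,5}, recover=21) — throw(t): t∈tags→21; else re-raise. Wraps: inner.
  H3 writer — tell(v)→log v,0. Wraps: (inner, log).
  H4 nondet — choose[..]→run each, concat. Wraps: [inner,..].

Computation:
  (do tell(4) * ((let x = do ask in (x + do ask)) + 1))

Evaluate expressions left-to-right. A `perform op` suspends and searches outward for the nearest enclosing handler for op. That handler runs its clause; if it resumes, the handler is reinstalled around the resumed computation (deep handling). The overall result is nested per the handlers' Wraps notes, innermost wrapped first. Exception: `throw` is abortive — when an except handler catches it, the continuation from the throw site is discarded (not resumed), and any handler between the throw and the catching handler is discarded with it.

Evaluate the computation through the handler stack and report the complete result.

Working:
tell(4) @ H3 ⇒ log+=4
ask @ H1 ⇒ 2
ask @ H1 ⇒ 2
H0 returns 0
H1 returns 0
H2 returns 0
H3 returns (0, (4))
H4 returns [(0, (4))]
= [(0, (4))]

Answer: [(0, (4))]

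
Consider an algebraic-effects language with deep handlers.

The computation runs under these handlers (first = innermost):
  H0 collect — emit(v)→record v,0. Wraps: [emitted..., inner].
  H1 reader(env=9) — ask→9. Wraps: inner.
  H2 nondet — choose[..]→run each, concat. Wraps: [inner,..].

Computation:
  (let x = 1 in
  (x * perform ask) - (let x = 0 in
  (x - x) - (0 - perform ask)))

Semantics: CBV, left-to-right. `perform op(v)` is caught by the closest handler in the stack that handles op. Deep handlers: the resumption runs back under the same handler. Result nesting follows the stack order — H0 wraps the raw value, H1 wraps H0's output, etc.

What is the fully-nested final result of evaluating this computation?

Step-by-step:
ask @ H1 ⇒ 9
ask @ H1 ⇒ 9
H0 returns [0]
H1 returns [0]
H2 returns [[0]]
= [[0]]

Answer: [[0]]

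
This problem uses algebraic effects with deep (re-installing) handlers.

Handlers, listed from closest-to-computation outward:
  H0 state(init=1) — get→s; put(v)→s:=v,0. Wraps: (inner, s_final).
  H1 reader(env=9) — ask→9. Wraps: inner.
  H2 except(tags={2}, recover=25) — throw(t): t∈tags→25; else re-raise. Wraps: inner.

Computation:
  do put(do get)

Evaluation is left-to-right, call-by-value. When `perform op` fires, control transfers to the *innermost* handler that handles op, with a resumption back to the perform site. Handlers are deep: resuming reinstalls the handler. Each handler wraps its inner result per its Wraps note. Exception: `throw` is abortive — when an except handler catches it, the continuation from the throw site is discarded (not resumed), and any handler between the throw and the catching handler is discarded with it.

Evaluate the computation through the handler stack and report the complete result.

Step-by-step:
get @ H0 ⇒ 1
put(1) @ H0 ⇒ s:=1
H0 returns (0, 1)
H1 returns (0, 1)
H2 returns (0, 1)
= (0, 1)

Answer: (0, 1)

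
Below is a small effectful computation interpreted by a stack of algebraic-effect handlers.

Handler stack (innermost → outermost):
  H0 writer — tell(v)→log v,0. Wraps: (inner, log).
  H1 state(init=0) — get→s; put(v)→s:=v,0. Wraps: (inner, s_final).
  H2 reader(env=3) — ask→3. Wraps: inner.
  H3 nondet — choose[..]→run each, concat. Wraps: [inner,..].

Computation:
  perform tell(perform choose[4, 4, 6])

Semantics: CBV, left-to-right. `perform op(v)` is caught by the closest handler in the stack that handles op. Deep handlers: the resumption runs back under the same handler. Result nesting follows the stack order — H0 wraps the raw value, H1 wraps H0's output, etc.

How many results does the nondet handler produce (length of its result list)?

Answer: 3

Evaluation trace:
choose[4, 4, 6] @ H3
  branch[0] choose=4:
    tell(4) @ H0 ⇒ log+=4
    H0 returns (0, (4))
    H1 returns ((0, (4)), 0)
    H2 returns ((0, (4)), 0)
    H3 returns [((0, (4)), 0)]
  branch[1] choose=4:
    tell(4) @ H0 ⇒ log+=4
    H0 returns (0, (4))
    H1 returns ((0, (4)), 0)
    H2 returns ((0, (4)), 0)
    H3 returns [((0, (4)), 0)]
  branch[2] choose=6:
    tell(6) @ H0 ⇒ log+=6
    H0 returns (0, (6))
    H1 returns ((0, (6)), 0)
    H2 returns ((0, (6)), 0)
    H3 returns [((0, (6)), 0)]
= [((0, (4)), 0), ((0, (4)), 0), ((0, (6)), 0)]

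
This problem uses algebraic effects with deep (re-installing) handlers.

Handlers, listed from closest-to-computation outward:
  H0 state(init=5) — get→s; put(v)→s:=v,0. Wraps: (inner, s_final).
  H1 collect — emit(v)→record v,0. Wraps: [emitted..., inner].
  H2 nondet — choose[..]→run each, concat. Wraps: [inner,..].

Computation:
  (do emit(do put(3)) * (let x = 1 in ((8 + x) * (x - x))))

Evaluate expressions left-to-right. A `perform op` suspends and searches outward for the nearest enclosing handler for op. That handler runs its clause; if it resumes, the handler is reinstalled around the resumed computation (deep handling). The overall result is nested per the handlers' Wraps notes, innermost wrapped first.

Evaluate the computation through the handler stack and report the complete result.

Step-by-step:
put(3) @ H0 ⇒ s:=3
emit(0) @ H1 ⇒ out+=0
H0 returns (0, 3)
H1 returns [0, (0, 3)]
H2 returns [[0, (0, 3)]]
= [[0, (0, 3)]]

Answer: [[0, (0, 3)]]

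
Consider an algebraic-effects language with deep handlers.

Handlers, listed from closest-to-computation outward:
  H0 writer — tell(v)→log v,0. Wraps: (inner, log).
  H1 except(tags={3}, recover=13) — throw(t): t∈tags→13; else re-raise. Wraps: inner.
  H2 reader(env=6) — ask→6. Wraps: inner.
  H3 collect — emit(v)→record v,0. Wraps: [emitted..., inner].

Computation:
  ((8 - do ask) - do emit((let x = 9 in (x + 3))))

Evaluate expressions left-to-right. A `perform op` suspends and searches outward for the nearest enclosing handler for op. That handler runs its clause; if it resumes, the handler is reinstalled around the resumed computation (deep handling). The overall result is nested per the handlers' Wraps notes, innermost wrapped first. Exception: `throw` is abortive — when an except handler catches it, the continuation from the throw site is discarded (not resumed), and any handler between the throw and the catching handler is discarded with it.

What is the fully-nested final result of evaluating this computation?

Answer: [12, (2, ())]

Working:
ask @ H2 ⇒ 6
emit(12) @ H3 ⇒ out+=12
H0 returns (2, ())
H1 returns (2, ())
H2 returns (2, ())
H3 returns [12, (2, ())]
= [12, (2, ())]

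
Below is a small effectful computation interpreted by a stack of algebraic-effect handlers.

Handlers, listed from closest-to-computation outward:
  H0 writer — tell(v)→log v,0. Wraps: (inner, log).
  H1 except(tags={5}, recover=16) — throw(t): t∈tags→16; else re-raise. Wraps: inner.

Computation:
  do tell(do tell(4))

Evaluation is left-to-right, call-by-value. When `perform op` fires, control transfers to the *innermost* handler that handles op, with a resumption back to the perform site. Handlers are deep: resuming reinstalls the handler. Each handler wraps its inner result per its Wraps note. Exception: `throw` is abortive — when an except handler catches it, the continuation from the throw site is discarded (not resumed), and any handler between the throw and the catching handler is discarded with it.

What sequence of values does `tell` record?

Evaluation trace:
tell(4) @ H0 ⇒ log+=4
tell(0) @ H0 ⇒ log+=0
H0 returns (0, (4, 0))
H1 returns (0, (4, 0))
= (0, (4, 0))

Answer: (4, 0)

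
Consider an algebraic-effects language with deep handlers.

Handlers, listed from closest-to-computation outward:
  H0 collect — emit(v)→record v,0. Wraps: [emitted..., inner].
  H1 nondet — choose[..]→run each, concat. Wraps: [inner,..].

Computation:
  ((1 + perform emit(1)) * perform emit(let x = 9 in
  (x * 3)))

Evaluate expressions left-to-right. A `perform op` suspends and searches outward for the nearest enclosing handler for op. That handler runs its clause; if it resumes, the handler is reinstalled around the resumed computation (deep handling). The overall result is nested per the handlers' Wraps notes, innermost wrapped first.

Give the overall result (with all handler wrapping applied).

Evaluation trace:
emit(1) @ H0 ⇒ out+=1
emit(27) @ H0 ⇒ out+=27
H0 returns [1, 27, 0]
H1 returns [[1, 27, 0]]
= [[1, 27, 0]]

Answer: [[1, 27, 0]]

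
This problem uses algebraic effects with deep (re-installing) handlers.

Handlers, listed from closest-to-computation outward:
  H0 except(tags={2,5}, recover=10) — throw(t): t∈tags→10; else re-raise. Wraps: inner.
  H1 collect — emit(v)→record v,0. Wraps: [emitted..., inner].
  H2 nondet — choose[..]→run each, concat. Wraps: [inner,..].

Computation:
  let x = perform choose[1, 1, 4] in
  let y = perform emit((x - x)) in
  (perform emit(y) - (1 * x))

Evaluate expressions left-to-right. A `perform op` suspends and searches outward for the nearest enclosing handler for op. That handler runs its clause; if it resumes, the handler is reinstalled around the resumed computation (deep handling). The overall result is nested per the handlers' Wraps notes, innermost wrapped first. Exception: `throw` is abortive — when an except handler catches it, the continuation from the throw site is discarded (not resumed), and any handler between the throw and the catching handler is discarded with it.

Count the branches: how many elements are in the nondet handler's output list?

Answer: 3

Working:
choose[1, 1, 4] @ H2
  branch[0] choose=1:
    emit(0) @ H1 ⇒ out+=0
    emit(0) @ H1 ⇒ out+=0
    H0 returns -1
    H1 returns [0, 0, -1]
    H2 returns [[0, 0, -1]]
  branch[1] choose=1:
    emit(0) @ H1 ⇒ out+=0
    emit(0) @ H1 ⇒ out+=0
    H0 returns -1
    H1 returns [0, 0, -1]
    H2 returns [[0, 0, -1]]
  branch[2] choose=4:
    emit(0) @ H1 ⇒ out+=0
    emit(0) @ H1 ⇒ out+=0
    H0 returns -4
    H1 returns [0, 0, -4]
    H2 returns [[0, 0, -4]]
= [[0, 0, -1], [0, 0, -1], [0, 0, -4]]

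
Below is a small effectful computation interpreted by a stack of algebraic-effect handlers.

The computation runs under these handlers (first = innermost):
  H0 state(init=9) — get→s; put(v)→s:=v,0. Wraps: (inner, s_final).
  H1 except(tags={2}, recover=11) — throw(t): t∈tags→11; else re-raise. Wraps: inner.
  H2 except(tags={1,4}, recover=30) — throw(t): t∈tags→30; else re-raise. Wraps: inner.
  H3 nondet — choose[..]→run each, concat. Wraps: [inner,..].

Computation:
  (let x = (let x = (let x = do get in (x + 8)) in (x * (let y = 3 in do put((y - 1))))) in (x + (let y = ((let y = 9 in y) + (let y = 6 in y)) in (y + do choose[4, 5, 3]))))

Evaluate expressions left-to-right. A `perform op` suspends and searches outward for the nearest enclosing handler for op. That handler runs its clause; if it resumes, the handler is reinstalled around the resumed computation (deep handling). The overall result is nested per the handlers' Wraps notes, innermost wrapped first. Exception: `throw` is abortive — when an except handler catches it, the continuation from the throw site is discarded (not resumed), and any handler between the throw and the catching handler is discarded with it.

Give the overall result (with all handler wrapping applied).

Answer: [(19, 2), (20, 2), (18, 2)]

Step-by-step:
get @ H0 ⇒ 9
put(2) @ H0 ⇒ s:=2
choose[4, 5, 3] @ H3
  branch[0] choose=4:
    H0 returns (19, 2)
    H1 returns (19, 2)
    H2 returns (19, 2)
    H3 returns [(19, 2)]
  branch[1] choose=5:
    H0 returns (20, 2)
    H1 returns (20, 2)
    H2 returns (20, 2)
    H3 returns [(20, 2)]
  branch[2] choose=3:
    H0 returns (18, 2)
    H1 returns (18, 2)
    H2 returns (18, 2)
    H3 returns [(18, 2)]
= [(19, 2), (20, 2), (18, 2)]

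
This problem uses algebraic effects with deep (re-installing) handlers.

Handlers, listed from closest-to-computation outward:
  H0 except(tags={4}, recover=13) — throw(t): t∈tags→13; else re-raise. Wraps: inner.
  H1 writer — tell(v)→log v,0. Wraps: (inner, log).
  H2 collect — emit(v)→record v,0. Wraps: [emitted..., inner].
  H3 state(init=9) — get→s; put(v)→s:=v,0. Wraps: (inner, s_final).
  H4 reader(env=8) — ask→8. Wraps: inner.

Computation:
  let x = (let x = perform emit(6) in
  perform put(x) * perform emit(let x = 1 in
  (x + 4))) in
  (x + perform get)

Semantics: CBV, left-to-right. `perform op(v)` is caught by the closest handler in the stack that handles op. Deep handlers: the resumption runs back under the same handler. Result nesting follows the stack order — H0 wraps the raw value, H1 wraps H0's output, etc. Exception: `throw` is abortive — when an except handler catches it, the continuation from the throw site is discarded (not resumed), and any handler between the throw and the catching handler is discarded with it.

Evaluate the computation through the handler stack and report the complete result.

Working:
emit(6) @ H2 ⇒ out+=6
put(0) @ H3 ⇒ s:=0
emit(5) @ H2 ⇒ out+=5
get @ H3 ⇒ 0
H0 returns 0
H1 returns (0, ())
H2 returns [6, 5, (0, ())]
H3 returns ([6, 5, (0, ())], 0)
H4 returns ([6, 5, (0, ())], 0)
= ([6, 5, (0, ())], 0)

Answer: ([6, 5, (0, ())], 0)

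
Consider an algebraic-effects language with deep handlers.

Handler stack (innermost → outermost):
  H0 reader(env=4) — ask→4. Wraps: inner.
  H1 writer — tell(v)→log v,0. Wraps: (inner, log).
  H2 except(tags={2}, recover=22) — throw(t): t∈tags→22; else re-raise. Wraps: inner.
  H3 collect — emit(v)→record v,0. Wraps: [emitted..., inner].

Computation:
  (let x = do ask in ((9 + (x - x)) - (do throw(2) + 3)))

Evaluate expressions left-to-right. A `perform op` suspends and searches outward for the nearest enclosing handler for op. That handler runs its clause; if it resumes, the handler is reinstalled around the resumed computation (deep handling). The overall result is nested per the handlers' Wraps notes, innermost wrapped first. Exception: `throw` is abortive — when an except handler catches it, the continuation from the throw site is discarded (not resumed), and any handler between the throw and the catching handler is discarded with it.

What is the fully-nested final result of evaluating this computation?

Answer: [22]

Working:
ask @ H0 ⇒ 4
throw(2) @ H2 caught ⇒ 22
H3 returns [22]
= [22]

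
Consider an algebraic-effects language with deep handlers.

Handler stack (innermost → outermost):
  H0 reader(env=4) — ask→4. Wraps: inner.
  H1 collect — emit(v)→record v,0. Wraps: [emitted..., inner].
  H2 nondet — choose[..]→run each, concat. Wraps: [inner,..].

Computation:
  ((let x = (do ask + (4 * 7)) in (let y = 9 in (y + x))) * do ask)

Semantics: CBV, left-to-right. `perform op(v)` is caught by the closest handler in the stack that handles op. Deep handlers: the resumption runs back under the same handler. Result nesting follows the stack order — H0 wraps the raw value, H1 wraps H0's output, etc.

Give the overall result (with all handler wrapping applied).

Evaluation trace:
ask @ H0 ⇒ 4
ask @ H0 ⇒ 4
H0 returns 164
H1 returns [164]
H2 returns [[164]]
= [[164]]

Answer: [[164]]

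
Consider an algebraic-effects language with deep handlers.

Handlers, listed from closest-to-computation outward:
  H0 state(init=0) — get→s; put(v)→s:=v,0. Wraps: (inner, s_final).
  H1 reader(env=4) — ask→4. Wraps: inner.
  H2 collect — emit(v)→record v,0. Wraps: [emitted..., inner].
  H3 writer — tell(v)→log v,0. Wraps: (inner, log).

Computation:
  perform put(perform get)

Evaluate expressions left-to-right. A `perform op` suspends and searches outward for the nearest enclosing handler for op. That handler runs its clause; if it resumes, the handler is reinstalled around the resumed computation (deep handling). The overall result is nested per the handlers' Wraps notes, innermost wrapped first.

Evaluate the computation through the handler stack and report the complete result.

Answer: ([(0, 0)], ())

Working:
get @ H0 ⇒ 0
put(0) @ H0 ⇒ s:=0
H0 returns (0, 0)
H1 returns (0, 0)
H2 returns [(0, 0)]
H3 returns ([(0, 0)], ())
= ([(0, 0)], ())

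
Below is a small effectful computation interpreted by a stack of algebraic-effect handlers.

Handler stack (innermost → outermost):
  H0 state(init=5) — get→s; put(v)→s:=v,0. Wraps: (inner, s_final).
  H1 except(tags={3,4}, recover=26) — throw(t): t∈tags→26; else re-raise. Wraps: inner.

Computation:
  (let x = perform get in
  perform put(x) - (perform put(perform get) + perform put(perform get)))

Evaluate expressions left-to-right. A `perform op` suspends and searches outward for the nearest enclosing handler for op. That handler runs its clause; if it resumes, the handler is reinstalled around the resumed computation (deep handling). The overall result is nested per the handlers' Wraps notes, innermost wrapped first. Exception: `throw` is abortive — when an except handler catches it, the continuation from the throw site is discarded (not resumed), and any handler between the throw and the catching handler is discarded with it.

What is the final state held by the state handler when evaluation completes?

Evaluation trace:
get @ H0 ⇒ 5
put(5) @ H0 ⇒ s:=5
get @ H0 ⇒ 5
put(5) @ H0 ⇒ s:=5
get @ H0 ⇒ 5
put(5) @ H0 ⇒ s:=5
H0 returns (0, 5)
H1 returns (0, 5)
= (0, 5)

Answer: 5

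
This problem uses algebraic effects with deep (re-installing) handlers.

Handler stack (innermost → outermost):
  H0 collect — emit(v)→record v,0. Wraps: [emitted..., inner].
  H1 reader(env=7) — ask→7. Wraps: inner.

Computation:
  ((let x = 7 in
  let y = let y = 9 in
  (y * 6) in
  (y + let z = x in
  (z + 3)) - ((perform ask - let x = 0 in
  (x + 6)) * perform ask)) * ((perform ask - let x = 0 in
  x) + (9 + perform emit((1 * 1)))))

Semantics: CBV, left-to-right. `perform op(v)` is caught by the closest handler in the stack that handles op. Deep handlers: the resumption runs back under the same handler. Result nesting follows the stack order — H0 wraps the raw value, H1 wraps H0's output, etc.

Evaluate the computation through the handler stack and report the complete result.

Working:
ask @ H1 ⇒ 7
ask @ H1 ⇒ 7
ask @ H1 ⇒ 7
emit(1) @ H0 ⇒ out+=1
H0 returns [1, 912]
H1 returns [1, 912]
= [1, 912]

Answer: [1, 912]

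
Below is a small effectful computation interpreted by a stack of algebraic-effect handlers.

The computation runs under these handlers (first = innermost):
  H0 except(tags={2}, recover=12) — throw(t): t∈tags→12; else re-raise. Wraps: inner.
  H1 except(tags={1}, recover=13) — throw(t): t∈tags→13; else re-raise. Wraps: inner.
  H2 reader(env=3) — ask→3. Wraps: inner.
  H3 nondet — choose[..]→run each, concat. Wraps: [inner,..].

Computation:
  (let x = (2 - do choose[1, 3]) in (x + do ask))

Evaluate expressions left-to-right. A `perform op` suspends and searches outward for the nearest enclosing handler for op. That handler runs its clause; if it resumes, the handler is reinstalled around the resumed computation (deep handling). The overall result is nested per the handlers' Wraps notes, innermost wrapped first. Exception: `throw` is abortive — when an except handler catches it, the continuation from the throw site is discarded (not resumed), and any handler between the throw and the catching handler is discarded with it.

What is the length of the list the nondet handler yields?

Answer: 2

Evaluation trace:
choose[1, 3] @ H3
  branch[0] choose=1:
    ask @ H2 ⇒ 3
    H0 returns 4
    H1 returns 4
    H2 returns 4
    H3 returns [4]
  branch[1] choose=3:
    ask @ H2 ⇒ 3
    H0 returns 2
    H1 returns 2
    H2 returns 2
    H3 returns [2]
= [4, 2]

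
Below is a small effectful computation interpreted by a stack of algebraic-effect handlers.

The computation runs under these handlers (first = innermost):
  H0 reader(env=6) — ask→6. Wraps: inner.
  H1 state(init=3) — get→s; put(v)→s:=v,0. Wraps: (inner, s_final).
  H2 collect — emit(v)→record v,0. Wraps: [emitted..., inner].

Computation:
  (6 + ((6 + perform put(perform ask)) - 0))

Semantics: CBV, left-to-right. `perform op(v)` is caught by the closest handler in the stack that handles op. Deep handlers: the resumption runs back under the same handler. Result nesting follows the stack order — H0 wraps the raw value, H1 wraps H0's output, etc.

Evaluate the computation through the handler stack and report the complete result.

Answer: [(12, 6)]

Evaluation trace:
ask @ H0 ⇒ 6
put(6) @ H1 ⇒ s:=6
H0 returns 12
H1 returns (12, 6)
H2 returns [(12, 6)]
= [(12, 6)]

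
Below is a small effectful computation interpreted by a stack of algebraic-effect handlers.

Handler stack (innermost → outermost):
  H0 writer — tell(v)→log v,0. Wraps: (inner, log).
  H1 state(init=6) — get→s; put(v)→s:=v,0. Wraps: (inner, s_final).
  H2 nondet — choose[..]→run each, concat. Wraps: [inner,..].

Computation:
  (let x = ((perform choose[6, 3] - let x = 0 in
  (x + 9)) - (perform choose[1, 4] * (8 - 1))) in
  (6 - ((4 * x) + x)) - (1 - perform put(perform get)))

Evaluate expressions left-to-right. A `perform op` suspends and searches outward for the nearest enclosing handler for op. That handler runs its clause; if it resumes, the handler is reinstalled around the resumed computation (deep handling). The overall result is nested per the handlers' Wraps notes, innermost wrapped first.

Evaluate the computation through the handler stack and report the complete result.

Answer: [((55, ()), 6), ((160, ()), 6), ((70, ()), 6), ((175, ()), 6)]

Evaluation trace:
choose[6, 3] @ H2
  branch[0] choose=6:
    choose[1, 4] @ H2
      branch[0] choose=1:
        get @ H1 ⇒ 6
        put(6) @ H1 ⇒ s:=6
        H0 returns (55, ())
        H1 returns ((55, ()), 6)
        H2 returns [((55, ()), 6)]
      branch[1] choose=4:
        get @ H1 ⇒ 6
        put(6) @ H1 ⇒ s:=6
        H0 returns (160, ())
        H1 returns ((160, ()), 6)
        H2 returns [((160, ()), 6)]
  branch[1] choose=3:
    choose[1, 4] @ H2
      branch[0] choose=1:
        get @ H1 ⇒ 6
        put(6) @ H1 ⇒ s:=6
        H0 returns (70, ())
        H1 returns ((70, ()), 6)
        H2 returns [((70, ()), 6)]
      branch[1] choose=4:
        get @ H1 ⇒ 6
        put(6) @ H1 ⇒ s:=6
        H0 returns (175, ())
        H1 returns ((175, ()), 6)
        H2 returns [((175, ()), 6)]
= [((55, ()), 6), ((160, ()), 6), ((70, ()), 6), ((175, ()), 6)]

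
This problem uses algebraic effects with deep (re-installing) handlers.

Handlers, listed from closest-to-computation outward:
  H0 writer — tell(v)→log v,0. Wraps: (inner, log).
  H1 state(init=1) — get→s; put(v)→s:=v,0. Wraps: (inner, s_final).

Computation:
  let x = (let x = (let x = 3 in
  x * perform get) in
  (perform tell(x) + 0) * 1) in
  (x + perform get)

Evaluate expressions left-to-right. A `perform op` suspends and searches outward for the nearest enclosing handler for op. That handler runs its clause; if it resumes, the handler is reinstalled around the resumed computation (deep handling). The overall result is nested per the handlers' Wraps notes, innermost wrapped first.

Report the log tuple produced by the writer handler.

Answer: (3)

Step-by-step:
get @ H1 ⇒ 1
tell(3) @ H0 ⇒ log+=3
get @ H1 ⇒ 1
H0 returns (1, (3))
H1 returns ((1, (3)), 1)
= ((1, (3)), 1)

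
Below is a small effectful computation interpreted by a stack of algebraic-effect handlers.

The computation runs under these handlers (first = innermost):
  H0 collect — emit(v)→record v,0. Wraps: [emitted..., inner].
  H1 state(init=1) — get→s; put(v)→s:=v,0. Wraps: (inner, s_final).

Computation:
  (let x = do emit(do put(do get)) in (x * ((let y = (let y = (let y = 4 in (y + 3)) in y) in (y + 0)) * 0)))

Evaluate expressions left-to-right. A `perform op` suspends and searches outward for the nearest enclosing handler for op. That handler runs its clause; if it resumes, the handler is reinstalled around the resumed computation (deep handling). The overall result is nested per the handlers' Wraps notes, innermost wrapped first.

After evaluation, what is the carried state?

Evaluation trace:
get @ H1 ⇒ 1
put(1) @ H1 ⇒ s:=1
emit(0) @ H0 ⇒ out+=0
H0 returns [0, 0]
H1 returns ([0, 0], 1)
= ([0, 0], 1)

Answer: 1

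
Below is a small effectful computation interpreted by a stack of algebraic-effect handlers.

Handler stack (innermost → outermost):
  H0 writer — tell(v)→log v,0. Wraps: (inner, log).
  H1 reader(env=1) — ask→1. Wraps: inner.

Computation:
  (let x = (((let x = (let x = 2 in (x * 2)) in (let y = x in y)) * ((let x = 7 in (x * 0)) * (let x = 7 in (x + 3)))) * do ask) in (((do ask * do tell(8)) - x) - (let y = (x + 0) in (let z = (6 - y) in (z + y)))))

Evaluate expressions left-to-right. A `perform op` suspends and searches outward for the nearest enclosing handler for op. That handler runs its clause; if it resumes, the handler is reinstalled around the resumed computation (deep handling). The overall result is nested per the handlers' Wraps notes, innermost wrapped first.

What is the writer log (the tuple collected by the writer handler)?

Answer: (8)

Evaluation trace:
ask @ H1 ⇒ 1
ask @ H1 ⇒ 1
tell(8) @ H0 ⇒ log+=8
H0 returns (-6, (8))
H1 returns (-6, (8))
= (-6, (8))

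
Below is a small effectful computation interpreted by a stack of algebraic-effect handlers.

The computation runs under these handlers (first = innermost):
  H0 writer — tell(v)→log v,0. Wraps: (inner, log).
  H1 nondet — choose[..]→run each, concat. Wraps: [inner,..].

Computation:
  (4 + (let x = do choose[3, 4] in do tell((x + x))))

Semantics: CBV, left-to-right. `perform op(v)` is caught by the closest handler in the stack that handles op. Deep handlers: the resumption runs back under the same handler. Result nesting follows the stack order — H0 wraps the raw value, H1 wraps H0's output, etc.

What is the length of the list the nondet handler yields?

Working:
choose[3, 4] @ H1
  branch[0] choose=3:
    tell(6) @ H0 ⇒ log+=6
    H0 returns (4, (6))
    H1 returns [(4, (6))]
  branch[1] choose=4:
    tell(8) @ H0 ⇒ log+=8
    H0 returns (4, (8))
    H1 returns [(4, (8))]
= [(4, (6)), (4, (8))]

Answer: 2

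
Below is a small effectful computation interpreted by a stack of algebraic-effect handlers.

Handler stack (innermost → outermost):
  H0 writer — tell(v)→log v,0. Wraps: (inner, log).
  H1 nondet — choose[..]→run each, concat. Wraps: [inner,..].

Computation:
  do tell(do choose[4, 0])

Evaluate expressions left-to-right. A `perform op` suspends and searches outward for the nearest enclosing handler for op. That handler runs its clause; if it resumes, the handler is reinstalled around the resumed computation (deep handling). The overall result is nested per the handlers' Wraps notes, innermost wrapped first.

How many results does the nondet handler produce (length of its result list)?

Step-by-step:
choose[4, 0] @ H1
  branch[0] choose=4:
    tell(4) @ H0 ⇒ log+=4
    H0 returns (0, (4))
    H1 returns [(0, (4))]
  branch[1] choose=0:
    tell(0) @ H0 ⇒ log+=0
    H0 returns (0, (0))
    H1 returns [(0, (0))]
= [(0, (4)), (0, (0))]

Answer: 2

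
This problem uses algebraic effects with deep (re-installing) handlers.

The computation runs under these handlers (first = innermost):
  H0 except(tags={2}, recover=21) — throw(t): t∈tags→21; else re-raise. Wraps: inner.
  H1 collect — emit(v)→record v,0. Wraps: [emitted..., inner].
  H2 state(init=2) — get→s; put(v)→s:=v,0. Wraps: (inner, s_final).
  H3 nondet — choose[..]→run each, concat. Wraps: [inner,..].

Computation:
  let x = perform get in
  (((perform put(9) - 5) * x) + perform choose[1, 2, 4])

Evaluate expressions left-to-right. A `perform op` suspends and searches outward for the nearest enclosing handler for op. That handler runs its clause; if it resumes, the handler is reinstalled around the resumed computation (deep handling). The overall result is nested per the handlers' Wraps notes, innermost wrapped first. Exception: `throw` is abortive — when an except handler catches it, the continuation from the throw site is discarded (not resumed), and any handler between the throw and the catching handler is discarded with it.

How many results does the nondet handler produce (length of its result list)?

Working:
get @ H2 ⇒ 2
put(9) @ H2 ⇒ s:=9
choose[1, 2, 4] @ H3
  branch[0] choose=1:
    H0 returns -9
    H1 returns [-9]
    H2 returns ([-9], 9)
    H3 returns [([-9], 9)]
  branch[1] choose=2:
    H0 returns -8
    H1 returns [-8]
    H2 returns ([-8], 9)
    H3 returns [([-8], 9)]
  branch[2] choose=4:
    H0 returns -6
    H1 returns [-6]
    H2 returns ([-6], 9)
    H3 returns [([-6], 9)]
= [([-9], 9), ([-8], 9), ([-6], 9)]

Answer: 3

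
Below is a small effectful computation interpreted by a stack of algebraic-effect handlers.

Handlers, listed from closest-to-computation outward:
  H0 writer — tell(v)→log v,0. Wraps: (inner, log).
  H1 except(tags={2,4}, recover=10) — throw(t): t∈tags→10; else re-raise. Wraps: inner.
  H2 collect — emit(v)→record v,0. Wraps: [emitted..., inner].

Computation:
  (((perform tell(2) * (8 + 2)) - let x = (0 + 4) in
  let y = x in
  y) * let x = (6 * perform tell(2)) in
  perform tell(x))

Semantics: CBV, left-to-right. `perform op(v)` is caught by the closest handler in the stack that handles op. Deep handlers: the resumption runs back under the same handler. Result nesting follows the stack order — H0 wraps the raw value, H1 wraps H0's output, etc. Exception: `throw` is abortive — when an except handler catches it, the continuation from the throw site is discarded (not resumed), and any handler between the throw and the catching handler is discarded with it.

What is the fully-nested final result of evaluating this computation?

Evaluation trace:
tell(2) @ H0 ⇒ log+=2
tell(2) @ H0 ⇒ log+=2
tell(0) @ H0 ⇒ log+=0
H0 returns (0, (2, 2, 0))
H1 returns (0, (2, 2, 0))
H2 returns [(0, (2, 2, 0))]
= [(0, (2, 2, 0))]

Answer: [(0, (2, 2, 0))]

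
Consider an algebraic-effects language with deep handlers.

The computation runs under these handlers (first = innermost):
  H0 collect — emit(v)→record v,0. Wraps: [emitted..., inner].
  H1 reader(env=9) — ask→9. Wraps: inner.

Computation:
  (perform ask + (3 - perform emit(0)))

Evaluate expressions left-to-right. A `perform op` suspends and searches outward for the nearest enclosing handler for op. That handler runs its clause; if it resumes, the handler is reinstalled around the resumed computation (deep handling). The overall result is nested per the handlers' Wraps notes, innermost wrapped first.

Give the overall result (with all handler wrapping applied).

Working:
ask @ H1 ⇒ 9
emit(0) @ H0 ⇒ out+=0
H0 returns [0, 12]
H1 returns [0, 12]
= [0, 12]

Answer: [0, 12]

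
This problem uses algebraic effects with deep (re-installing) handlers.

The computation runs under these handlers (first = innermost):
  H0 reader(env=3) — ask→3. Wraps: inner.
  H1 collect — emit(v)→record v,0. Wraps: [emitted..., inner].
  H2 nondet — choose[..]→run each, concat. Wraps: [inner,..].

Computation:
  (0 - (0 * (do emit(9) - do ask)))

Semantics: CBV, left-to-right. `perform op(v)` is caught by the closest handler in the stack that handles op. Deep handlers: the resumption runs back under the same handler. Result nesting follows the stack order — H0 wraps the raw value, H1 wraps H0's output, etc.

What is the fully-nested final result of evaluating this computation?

Step-by-step:
emit(9) @ H1 ⇒ out+=9
ask @ H0 ⇒ 3
H0 returns 0
H1 returns [9, 0]
H2 returns [[9, 0]]
= [[9, 0]]

Answer: [[9, 0]]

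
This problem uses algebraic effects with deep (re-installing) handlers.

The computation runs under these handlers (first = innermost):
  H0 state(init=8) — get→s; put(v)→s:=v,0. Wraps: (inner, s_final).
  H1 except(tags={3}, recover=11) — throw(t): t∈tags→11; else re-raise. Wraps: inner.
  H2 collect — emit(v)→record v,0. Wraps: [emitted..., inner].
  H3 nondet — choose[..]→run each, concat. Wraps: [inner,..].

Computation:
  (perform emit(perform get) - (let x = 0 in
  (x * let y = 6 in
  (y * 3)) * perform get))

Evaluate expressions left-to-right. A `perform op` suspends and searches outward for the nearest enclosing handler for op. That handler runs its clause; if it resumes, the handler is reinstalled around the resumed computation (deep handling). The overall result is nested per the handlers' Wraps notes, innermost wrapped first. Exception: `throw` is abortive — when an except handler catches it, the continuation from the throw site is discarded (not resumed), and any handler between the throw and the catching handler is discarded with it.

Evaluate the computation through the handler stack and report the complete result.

Working:
get @ H0 ⇒ 8
emit(8) @ H2 ⇒ out+=8
get @ H0 ⇒ 8
H0 returns (0, 8)
H1 returns (0, 8)
H2 returns [8, (0, 8)]
H3 returns [[8, (0, 8)]]
= [[8, (0, 8)]]

Answer: [[8, (0, 8)]]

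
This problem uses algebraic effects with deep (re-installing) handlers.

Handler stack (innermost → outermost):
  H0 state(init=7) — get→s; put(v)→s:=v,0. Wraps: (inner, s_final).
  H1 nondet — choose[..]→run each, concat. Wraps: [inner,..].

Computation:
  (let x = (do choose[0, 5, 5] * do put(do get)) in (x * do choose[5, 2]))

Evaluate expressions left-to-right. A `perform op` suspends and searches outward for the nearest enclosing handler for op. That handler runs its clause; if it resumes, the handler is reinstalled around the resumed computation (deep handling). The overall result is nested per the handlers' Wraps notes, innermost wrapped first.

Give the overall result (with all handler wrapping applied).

Working:
choose[0, 5, 5] @ H1
  branch[0] choose=0:
    get @ H0 ⇒ 7
    put(7) @ H0 ⇒ s:=7
    choose[5, 2] @ H1
      branch[0] choose=5:
        H0 returns (0, 7)
        H1 returns [(0, 7)]
      branch[1] choose=2:
        H0 returns (0, 7)
        H1 returns [(0, 7)]
  branch[1] choose=5:
    get @ H0 ⇒ 7
    put(7) @ H0 ⇒ s:=7
    choose[5, 2] @ H1
      branch[0] choose=5:
        H0 returns (0, 7)
        H1 returns [(0, 7)]
      branch[1] choose=2:
        H0 returns (0, 7)
        H1 returns [(0, 7)]
  branch[2] choose=5:
    get @ H0 ⇒ 7
    put(7) @ H0 ⇒ s:=7
    choose[5, 2] @ H1
      branch[0] choose=5:
        H0 returns (0, 7)
        H1 returns [(0, 7)]
      branch[1] choose=2:
        H0 returns (0, 7)
        H1 returns [(0, 7)]
= [(0, 7), (0, 7), (0, 7), (0, 7), (0, 7), (0, 7)]

Answer: [(0, 7), (0, 7), (0, 7), (0, 7), (0, 7), (0, 7)]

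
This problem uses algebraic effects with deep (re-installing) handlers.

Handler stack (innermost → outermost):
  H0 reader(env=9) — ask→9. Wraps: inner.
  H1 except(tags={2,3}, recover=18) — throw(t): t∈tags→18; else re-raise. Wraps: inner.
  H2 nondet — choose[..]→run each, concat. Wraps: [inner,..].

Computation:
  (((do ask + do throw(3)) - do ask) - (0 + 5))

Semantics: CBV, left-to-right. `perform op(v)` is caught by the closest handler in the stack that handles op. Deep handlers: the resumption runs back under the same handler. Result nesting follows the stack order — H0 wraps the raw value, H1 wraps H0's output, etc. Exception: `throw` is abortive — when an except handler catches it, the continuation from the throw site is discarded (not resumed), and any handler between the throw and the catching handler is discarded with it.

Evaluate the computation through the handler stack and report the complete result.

Step-by-step:
ask @ H0 ⇒ 9
throw(3) @ H1 caught ⇒ 18
H2 returns [18]
= [18]

Answer: [18]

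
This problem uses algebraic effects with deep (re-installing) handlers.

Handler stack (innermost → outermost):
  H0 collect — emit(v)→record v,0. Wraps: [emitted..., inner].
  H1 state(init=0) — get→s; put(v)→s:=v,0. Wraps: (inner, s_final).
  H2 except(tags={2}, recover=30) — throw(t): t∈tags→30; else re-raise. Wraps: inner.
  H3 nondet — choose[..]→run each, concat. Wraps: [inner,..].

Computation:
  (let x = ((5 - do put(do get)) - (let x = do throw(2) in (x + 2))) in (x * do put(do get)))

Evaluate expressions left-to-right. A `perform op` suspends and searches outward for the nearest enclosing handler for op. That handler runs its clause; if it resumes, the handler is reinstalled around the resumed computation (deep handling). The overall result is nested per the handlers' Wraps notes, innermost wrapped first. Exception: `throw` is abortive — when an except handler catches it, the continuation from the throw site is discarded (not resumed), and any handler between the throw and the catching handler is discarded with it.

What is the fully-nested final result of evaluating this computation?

Working:
get @ H1 ⇒ 0
put(0) @ H1 ⇒ s:=0
throw(2) @ H2 caught ⇒ 30
H3 returns [30]
= [30]

Answer: [30]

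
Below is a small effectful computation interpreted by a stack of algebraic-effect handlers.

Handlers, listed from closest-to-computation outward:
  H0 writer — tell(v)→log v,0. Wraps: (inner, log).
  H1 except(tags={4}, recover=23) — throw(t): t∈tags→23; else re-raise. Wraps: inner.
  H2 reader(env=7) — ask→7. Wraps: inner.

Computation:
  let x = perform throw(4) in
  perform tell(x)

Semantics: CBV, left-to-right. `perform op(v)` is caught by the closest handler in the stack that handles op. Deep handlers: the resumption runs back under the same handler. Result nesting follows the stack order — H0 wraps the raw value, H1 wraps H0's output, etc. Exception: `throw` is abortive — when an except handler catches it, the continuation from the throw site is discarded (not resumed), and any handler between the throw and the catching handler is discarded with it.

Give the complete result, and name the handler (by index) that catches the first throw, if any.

Answer: 23 ; first throw caught by: H1

Working:
throw(4) @ H1 caught ⇒ 23
H2 returns 23
= 23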